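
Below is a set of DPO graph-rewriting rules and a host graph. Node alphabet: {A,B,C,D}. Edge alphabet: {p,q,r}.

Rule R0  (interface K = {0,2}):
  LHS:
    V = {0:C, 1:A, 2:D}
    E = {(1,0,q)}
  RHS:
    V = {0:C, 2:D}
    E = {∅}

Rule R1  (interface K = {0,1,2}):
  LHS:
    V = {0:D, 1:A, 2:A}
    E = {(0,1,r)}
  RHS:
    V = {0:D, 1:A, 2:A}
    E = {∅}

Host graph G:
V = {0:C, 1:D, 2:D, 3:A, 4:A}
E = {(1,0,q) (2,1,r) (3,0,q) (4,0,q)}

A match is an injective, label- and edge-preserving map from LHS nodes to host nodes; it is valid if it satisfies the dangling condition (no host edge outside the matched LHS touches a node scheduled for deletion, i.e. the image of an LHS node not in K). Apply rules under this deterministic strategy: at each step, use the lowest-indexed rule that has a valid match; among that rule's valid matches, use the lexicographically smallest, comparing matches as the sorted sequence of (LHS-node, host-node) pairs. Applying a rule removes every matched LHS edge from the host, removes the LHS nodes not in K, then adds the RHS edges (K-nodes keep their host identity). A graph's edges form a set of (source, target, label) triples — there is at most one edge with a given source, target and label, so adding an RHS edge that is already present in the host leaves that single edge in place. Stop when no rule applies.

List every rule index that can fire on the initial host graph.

Answer: [R0]

Steps:
R0: 4 valid matches — {0↦0, 1↦3, 2↦1}, {0↦0, 1↦3, 2↦2}, {0↦0, 1↦4, 2↦1} (+1 more)
R1: no valid match — LHS pattern not found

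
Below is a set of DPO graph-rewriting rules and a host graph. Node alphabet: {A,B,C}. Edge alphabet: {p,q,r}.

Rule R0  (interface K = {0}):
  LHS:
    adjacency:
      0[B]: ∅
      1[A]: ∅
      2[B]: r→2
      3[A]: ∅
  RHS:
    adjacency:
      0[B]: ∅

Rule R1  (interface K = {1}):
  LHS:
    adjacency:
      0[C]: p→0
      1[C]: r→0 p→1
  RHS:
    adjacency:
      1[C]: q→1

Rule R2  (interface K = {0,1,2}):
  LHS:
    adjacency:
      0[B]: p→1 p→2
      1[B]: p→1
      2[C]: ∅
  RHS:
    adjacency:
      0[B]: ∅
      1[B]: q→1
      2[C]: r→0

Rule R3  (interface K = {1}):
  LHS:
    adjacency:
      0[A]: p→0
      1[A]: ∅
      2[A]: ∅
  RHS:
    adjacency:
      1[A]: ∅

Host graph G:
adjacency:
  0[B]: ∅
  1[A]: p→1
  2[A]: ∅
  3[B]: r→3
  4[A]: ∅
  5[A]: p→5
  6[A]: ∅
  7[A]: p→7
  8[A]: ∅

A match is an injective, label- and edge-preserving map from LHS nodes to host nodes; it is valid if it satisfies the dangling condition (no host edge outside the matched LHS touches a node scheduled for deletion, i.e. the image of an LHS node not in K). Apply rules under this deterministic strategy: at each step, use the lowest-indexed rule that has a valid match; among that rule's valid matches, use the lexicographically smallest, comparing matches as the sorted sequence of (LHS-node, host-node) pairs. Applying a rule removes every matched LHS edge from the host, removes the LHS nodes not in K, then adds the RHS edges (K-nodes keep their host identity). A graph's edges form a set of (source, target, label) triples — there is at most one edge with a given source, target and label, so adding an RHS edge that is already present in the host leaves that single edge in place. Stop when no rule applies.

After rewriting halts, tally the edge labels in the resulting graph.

[0] host  ⇒  9 nodes, 4 edges  {1-p->1 3-r->3 5-p->5 7-p->7}
[1] R0 @ {0↦0, 1↦2, 2↦3, 3↦4}  ⇒  6 nodes, 3 edges  {1-p->1 5-p->5 7-p->7}
[2] R3 @ {0↦1, 1↦5, 2↦6}  ⇒  4 nodes, 2 edges  {5-p->5 7-p->7}
[3] R3 @ {0↦5, 1↦7, 2↦8}  ⇒  2 nodes, 1 edges  {7-p->7}
final graph: no rule applies after step 3
NF edges: [(7, 7, 'p')]

Answer: p:1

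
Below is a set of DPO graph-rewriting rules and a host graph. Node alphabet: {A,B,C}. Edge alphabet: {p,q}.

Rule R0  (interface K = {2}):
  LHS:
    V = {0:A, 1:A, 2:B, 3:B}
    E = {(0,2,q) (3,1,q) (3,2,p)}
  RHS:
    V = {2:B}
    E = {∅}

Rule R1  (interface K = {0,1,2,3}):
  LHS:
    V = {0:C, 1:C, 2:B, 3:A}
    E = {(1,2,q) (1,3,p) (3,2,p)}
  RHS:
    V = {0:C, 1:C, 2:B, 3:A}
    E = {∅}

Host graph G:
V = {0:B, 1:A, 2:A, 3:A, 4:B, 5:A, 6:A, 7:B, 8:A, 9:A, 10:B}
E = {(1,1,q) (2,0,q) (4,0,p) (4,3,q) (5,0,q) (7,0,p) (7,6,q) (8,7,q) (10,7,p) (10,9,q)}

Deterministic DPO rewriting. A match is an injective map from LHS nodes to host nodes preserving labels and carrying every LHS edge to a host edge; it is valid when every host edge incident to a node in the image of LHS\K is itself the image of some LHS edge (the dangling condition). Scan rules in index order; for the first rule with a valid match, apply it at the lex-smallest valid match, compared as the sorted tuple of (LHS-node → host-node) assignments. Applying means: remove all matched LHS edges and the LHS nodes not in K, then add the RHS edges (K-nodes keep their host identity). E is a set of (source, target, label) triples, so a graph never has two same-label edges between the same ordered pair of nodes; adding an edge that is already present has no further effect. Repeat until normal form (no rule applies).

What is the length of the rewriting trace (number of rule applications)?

Answer: 3

Derivation:
start.  V:11 E:10  edges: 1-q->1 2-q->0 4-p->0 4-q->3 5-q->0 7-p->0 7-q->6 8-q->7 10-p->7 10-q->9
1. fire R0 via {0↦2, 1↦3, 2↦0, 3↦4}  →  V:8 E:7  edges: 1-q->1 5-q->0 7-p->0 7-q->6 8-q->7 10-p->7 10-q->9
2. fire R0 via {0↦8, 1↦9, 2↦7, 3↦10}  →  V:5 E:4  edges: 1-q->1 5-q->0 7-p->0 7-q->6
3. fire R0 via {0↦5, 1↦6, 2↦0, 3↦7}  →  V:2 E:1  edges: 1-q->1
halt: no rule applies after step 3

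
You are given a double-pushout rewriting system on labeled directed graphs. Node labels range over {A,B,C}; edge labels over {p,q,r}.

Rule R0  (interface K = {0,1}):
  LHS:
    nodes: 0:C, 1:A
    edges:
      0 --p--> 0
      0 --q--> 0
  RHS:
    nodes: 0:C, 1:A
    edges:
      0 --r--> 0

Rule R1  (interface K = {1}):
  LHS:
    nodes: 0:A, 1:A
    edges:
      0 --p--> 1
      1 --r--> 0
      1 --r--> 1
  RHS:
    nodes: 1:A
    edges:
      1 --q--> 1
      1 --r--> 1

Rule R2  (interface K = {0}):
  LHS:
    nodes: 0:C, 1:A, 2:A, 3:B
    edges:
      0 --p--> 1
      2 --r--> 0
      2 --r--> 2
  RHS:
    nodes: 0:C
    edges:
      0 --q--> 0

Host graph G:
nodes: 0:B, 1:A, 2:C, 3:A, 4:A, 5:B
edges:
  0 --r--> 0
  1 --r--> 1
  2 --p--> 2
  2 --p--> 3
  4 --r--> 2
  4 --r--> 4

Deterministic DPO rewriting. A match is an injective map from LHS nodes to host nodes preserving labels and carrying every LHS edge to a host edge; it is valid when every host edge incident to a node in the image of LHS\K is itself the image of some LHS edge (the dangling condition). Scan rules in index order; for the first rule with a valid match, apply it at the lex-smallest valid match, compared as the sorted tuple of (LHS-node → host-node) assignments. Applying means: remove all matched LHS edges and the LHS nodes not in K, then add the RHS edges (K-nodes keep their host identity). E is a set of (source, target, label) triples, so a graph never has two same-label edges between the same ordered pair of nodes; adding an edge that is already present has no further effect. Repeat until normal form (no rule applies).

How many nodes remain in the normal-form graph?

start.  V:6 E:6  edges: 0-r->0 1-r->1 2-p->2 2-p->3 4-r->2 4-r->4
1. fire R2 via {0↦2, 1↦3, 2↦4, 3↦5}  →  V:3 E:4  edges: 0-r->0 1-r->1 2-p->2 2-q->2
2. fire R0 via {0↦2, 1↦1}  →  V:3 E:3  edges: 0-r->0 1-r->1 2-r->2
normal form: no rule applies after step 2
NF nodes: {0:B, 1:A, 2:C}

Answer: 3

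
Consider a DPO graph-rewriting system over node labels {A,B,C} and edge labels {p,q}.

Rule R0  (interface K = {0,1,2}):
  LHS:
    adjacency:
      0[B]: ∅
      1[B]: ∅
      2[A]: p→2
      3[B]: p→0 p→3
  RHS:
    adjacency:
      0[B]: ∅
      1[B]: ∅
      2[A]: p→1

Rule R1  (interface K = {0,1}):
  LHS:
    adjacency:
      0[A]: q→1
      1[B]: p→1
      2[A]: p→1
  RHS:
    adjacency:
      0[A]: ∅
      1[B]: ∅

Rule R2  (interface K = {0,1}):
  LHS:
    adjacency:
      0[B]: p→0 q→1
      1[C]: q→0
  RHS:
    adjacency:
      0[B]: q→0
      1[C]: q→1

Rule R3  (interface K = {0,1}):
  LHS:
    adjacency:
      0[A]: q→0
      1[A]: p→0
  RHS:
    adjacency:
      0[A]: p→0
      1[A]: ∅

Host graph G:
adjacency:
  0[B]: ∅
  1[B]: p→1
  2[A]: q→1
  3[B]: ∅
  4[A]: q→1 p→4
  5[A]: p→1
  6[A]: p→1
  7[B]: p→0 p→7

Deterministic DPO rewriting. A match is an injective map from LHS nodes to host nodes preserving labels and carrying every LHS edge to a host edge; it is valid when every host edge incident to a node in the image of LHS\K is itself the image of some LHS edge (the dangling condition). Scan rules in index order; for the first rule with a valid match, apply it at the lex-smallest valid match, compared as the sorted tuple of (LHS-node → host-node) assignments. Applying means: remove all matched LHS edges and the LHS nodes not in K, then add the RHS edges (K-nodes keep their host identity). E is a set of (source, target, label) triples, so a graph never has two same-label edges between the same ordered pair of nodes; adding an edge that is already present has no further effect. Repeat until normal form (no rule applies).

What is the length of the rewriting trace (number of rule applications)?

[0] host  ⇒  8 nodes, 8 edges  {1-p->1 2-q->1 4-q->1 4-p->4 5-p->1 6-p->1 7-p->0 7-p->7}
[1] R0 @ {0↦0, 1↦1, 2↦4, 3↦7}  ⇒  7 nodes, 6 edges  {1-p->1 2-q->1 4-p->1 4-q->1 5-p->1 6-p->1}
[2] R1 @ {0↦2, 1↦1, 2↦5}  ⇒  6 nodes, 3 edges  {4-p->1 4-q->1 6-p->1}
halt: no rule applies after step 2

Answer: 2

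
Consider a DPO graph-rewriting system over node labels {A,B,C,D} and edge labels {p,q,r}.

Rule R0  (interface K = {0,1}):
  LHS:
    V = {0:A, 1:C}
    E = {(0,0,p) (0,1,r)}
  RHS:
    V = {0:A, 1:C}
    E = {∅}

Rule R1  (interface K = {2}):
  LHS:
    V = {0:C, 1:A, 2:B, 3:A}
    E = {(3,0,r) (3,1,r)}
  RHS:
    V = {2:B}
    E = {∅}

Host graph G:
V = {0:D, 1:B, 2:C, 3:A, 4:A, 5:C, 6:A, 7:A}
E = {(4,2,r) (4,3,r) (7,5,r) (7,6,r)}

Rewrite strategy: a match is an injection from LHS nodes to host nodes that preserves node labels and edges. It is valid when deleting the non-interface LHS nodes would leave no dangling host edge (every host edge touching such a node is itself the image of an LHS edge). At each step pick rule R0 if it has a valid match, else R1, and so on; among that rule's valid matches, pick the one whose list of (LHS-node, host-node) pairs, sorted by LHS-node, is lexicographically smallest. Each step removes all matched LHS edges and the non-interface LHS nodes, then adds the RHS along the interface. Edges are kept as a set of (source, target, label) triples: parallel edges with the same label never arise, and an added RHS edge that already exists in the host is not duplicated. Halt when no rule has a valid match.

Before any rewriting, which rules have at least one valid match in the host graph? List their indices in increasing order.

Answer: [R1]

Derivation:
R0: no valid match — LHS pattern not found
R1: 2 valid matches — {0↦2, 1↦3, 2↦1, 3↦4}, {0↦5, 1↦6, 2↦1, 3↦7}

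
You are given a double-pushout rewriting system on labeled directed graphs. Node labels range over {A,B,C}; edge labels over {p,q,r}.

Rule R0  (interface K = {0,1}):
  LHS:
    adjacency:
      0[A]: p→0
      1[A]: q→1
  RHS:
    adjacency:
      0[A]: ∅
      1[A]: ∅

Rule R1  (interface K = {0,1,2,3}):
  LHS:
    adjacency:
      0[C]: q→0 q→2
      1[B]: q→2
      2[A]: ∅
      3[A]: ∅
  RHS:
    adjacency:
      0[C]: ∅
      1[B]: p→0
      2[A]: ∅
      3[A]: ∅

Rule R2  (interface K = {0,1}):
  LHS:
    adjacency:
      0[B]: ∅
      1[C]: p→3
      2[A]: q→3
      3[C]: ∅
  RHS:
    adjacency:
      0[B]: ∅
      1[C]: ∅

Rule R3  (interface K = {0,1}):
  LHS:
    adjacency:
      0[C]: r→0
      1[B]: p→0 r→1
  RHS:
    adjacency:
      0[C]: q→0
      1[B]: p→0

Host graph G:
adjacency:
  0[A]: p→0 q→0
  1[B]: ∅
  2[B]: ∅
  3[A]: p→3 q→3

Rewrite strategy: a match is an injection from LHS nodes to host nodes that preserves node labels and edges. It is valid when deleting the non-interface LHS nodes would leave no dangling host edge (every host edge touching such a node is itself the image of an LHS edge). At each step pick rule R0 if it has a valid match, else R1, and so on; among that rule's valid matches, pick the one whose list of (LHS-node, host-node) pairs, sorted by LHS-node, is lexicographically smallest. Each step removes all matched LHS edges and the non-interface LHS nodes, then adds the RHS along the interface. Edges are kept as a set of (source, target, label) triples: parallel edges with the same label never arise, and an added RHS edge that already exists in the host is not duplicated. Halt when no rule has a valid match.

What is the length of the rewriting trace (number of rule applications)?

[0] host  ⇒  4 nodes, 4 edges  {0-p->0 0-q->0 3-p->3 3-q->3}
[1] R0 @ {0↦0, 1↦3}  ⇒  4 nodes, 2 edges  {0-q->0 3-p->3}
[2] R0 @ {0↦3, 1↦0}  ⇒  4 nodes, 0 edges  {∅}
normal form: no rule applies after step 2

Answer: 2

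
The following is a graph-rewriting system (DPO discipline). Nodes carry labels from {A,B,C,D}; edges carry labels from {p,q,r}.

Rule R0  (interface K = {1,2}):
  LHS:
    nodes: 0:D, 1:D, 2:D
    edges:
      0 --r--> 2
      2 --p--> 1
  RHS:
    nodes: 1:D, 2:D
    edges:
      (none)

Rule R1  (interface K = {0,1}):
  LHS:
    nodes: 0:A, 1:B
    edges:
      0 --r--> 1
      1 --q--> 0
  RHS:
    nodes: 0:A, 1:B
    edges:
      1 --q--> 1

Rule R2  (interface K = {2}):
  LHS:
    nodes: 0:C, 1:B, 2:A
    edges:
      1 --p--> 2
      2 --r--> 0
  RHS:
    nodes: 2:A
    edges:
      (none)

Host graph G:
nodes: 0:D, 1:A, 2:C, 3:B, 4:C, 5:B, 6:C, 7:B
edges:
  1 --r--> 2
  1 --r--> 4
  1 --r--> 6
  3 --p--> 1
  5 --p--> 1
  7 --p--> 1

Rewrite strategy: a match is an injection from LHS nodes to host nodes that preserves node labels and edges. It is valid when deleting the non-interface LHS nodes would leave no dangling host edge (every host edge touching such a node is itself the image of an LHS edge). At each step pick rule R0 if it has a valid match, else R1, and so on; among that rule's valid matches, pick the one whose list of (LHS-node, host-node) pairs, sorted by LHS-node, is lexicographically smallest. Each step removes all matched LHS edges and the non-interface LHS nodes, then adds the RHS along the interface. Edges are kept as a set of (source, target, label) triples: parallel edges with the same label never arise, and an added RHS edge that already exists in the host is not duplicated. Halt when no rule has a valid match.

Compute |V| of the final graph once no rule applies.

start.  V:8 E:6  edges: 1-r->2 1-r->4 1-r->6 3-p->1 5-p->1 7-p->1
1. fire R2 via {0↦2, 1↦3, 2↦1}  →  V:6 E:4  edges: 1-r->4 1-r->6 5-p->1 7-p->1
2. fire R2 via {0↦4, 1↦5, 2↦1}  →  V:4 E:2  edges: 1-r->6 7-p->1
3. fire R2 via {0↦6, 1↦7, 2↦1}  →  V:2 E:0  edges: ∅
normal form: no rule applies after step 3
NF nodes: {0:D, 1:A}

Answer: 2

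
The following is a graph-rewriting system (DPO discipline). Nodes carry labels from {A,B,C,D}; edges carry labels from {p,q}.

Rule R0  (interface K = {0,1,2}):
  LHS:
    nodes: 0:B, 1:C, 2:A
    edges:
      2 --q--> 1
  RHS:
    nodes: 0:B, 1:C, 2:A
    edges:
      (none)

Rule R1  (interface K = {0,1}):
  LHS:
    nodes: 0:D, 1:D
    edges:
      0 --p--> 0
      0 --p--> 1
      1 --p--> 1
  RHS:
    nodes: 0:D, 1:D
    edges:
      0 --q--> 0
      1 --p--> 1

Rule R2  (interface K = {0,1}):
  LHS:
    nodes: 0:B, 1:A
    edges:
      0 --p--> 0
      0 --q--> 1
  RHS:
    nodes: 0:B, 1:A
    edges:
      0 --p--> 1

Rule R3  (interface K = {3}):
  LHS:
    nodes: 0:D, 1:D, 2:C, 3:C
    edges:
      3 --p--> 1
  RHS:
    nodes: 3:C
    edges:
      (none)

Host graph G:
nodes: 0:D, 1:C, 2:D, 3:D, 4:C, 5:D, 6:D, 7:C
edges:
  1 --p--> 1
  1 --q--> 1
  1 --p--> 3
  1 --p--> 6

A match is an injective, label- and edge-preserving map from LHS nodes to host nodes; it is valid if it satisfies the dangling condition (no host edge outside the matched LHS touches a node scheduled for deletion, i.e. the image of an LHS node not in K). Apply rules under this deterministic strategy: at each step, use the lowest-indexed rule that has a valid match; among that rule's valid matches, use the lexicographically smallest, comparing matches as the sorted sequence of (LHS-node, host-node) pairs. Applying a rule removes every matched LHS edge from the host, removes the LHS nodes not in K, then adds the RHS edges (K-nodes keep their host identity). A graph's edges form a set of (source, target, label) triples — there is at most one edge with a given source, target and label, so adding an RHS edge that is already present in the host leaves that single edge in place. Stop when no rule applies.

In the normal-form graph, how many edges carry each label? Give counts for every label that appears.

initial: |V|=8 |E|=4  E = 1-p->1 1-q->1 1-p->3 1-p->6
step 1: apply R3 at {0↦0, 1↦3, 2↦4, 3↦1}  → |V|=5 |E|=3  E = 1-p->1 1-q->1 1-p->6
step 2: apply R3 at {0↦2, 1↦6, 2↦7, 3↦1}  → |V|=2 |E|=2  E = 1-p->1 1-q->1
halt: no rule applies after step 2
NF edges: [(1, 1, 'p'), (1, 1, 'q')]

Answer: p:1 q:1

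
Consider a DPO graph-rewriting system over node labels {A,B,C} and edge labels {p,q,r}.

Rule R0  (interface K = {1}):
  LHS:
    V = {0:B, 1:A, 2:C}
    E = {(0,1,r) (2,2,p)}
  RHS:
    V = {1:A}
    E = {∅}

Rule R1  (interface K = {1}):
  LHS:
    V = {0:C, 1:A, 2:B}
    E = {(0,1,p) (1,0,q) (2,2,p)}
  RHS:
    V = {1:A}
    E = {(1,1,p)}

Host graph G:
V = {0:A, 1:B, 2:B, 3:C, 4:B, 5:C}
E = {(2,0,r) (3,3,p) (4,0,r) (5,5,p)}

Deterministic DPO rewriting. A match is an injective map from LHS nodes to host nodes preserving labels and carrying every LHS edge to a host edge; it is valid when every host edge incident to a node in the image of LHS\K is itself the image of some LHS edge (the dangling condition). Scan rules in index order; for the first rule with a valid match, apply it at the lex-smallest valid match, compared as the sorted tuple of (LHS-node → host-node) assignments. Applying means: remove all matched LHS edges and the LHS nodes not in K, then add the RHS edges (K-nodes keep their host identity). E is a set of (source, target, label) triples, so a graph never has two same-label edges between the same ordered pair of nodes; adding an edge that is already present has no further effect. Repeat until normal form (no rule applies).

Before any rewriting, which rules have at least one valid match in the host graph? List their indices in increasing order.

Answer: [R0]

Steps:
R0: 4 valid matches — {0↦2, 1↦0, 2↦3}, {0↦2, 1↦0, 2↦5}, {0↦4, 1↦0, 2↦3} (+1 more)
R1: no valid match — LHS pattern not found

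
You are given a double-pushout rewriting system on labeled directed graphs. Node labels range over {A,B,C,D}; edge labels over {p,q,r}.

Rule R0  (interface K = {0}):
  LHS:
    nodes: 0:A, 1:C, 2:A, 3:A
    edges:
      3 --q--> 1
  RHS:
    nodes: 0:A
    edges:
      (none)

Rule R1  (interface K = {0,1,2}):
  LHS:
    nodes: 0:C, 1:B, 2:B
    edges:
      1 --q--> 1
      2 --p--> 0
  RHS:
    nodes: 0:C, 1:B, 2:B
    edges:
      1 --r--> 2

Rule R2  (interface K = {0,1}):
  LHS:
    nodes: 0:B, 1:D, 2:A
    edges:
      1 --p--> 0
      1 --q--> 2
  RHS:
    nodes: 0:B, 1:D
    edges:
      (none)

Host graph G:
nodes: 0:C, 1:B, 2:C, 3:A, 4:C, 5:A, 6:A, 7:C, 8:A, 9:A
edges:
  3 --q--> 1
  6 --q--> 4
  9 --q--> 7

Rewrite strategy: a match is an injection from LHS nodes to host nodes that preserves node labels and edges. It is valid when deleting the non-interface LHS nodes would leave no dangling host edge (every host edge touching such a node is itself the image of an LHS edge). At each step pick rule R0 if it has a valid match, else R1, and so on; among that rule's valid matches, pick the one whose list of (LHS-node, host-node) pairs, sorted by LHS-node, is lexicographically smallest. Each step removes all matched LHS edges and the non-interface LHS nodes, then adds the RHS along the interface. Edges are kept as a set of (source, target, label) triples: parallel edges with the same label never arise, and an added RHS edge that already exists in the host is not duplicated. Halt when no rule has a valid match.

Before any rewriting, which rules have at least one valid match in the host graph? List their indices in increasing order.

Answer: [R0]

Rewrite trace:
R0: 12 valid matches — {0↦3, 1↦4, 2↦5, 3↦6}, {0↦3, 1↦4, 2↦8, 3↦6}, {0↦3, 1↦7, 2↦5, 3↦9} (+9 more)
R1: no valid match — LHS pattern not found
R2: no valid match — LHS pattern not found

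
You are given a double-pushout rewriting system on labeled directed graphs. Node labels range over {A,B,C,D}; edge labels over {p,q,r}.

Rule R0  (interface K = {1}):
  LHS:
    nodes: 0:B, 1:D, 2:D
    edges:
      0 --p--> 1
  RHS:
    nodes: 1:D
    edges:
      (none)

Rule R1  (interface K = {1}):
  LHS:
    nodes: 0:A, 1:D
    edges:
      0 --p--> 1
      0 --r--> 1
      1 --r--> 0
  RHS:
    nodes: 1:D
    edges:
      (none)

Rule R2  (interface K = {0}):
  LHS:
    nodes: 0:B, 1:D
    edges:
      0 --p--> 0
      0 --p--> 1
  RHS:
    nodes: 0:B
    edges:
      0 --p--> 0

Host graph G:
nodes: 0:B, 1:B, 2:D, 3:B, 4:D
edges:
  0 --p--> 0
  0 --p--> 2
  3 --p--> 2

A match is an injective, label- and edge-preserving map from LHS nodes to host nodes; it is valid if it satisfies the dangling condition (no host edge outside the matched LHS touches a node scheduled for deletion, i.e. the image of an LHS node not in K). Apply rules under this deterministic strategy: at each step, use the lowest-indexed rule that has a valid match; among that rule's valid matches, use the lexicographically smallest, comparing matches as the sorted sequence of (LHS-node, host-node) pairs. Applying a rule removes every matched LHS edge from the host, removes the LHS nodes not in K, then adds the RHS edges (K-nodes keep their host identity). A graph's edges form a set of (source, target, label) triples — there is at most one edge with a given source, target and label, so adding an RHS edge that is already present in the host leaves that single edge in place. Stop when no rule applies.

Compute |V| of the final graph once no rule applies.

Answer: 2

Rewrite trace:
[0] host  ⇒  5 nodes, 3 edges  {0-p->0 0-p->2 3-p->2}
[1] R0 @ {0↦3, 1↦2, 2↦4}  ⇒  3 nodes, 2 edges  {0-p->0 0-p->2}
[2] R2 @ {0↦0, 1↦2}  ⇒  2 nodes, 1 edges  {0-p->0}
normal form: no rule applies after step 2
NF nodes: {0:B, 1:B}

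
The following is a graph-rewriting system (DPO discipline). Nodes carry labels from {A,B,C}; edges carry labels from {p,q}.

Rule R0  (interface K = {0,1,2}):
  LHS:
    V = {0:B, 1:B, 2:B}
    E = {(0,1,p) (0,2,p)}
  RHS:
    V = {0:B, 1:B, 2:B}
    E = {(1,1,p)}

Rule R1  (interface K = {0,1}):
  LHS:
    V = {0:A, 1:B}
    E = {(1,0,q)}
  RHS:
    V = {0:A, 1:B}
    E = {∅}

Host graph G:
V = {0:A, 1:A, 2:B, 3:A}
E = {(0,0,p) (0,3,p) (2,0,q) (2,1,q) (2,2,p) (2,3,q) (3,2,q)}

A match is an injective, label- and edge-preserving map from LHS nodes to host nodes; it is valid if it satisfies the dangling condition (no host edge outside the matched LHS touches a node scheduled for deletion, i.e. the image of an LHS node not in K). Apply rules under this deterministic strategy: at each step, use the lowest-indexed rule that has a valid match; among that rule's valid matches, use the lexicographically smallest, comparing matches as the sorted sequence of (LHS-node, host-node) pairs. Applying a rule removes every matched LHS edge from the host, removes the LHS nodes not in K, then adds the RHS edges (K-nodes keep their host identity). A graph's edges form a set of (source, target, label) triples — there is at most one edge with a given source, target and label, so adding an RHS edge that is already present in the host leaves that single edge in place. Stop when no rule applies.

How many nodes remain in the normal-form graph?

initial: |V|=4 |E|=7  E = 0-p->0 0-p->3 2-q->0 2-q->1 2-p->2 2-q->3 3-q->2
step 1: apply R1 at {0↦0, 1↦2}  → |V|=4 |E|=6  E = 0-p->0 0-p->3 2-q->1 2-p->2 2-q->3 3-q->2
step 2: apply R1 at {0↦1, 1↦2}  → |V|=4 |E|=5  E = 0-p->0 0-p->3 2-p->2 2-q->3 3-q->2
step 3: apply R1 at {0↦3, 1↦2}  → |V|=4 |E|=4  E = 0-p->0 0-p->3 2-p->2 3-q->2
normal form: no rule applies after step 3
NF nodes: {0:A, 1:A, 2:B, 3:A}

Answer: 4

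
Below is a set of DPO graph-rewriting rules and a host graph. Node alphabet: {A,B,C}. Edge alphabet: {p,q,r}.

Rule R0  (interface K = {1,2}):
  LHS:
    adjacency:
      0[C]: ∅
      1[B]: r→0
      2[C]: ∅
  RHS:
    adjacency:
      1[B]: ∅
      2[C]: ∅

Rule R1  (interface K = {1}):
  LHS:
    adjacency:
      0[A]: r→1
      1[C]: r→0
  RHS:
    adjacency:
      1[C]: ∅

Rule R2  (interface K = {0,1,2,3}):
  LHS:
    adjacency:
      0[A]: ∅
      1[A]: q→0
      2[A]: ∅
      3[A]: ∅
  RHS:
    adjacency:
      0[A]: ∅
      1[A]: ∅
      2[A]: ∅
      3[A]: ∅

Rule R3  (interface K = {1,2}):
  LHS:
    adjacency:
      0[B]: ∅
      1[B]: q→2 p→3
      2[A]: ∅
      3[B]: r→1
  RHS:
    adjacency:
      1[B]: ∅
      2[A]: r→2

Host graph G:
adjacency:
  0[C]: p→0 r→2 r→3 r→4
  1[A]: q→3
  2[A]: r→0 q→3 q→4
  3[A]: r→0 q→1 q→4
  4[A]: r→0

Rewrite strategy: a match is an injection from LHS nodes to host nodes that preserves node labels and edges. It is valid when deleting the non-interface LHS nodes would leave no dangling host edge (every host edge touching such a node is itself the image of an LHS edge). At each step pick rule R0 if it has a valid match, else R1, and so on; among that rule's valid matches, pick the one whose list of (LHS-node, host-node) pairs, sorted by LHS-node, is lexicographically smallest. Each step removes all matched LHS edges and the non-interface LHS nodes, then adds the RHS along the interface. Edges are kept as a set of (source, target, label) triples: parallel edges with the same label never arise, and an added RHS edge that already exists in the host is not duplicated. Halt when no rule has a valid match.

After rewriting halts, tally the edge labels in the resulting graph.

[0] host  ⇒  5 nodes, 12 edges  {0-p->0 0-r->2 0-r->3 0-r->4 1-q->3 2-r->0 2-q->3 2-q->4 3-r->0 3-q->1 3-q->4 4-r->0}
[1] R2 @ {0↦1, 1↦3, 2↦2, 3↦4}  ⇒  5 nodes, 11 edges  {0-p->0 0-r->2 0-r->3 0-r->4 1-q->3 2-r->0 2-q->3 2-q->4 3-r->0 3-q->4 4-r->0}
[2] R2 @ {0↦3, 1↦1, 2↦2, 3↦4}  ⇒  5 nodes, 10 edges  {0-p->0 0-r->2 0-r->3 0-r->4 2-r->0 2-q->3 2-q->4 3-r->0 3-q->4 4-r->0}
[3] R2 @ {0↦3, 1↦2, 2↦1, 3↦4}  ⇒  5 nodes, 9 edges  {0-p->0 0-r->2 0-r->3 0-r->4 2-r->0 2-q->4 3-r->0 3-q->4 4-r->0}
[4] R2 @ {0↦4, 1↦2, 2↦1, 3↦3}  ⇒  5 nodes, 8 edges  {0-p->0 0-r->2 0-r->3 0-r->4 2-r->0 3-r->0 3-q->4 4-r->0}
[5] R1 @ {0↦2, 1↦0}  ⇒  4 nodes, 6 edges  {0-p->0 0-r->3 0-r->4 3-r->0 3-q->4 4-r->0}
normal form: no rule applies after step 5
NF edges: [(0, 0, 'p'), (0, 3, 'r'), (0, 4, 'r'), (3, 0, 'r'), (3, 4, 'q'), (4, 0, 'r')]

Answer: p:1 q:1 r:4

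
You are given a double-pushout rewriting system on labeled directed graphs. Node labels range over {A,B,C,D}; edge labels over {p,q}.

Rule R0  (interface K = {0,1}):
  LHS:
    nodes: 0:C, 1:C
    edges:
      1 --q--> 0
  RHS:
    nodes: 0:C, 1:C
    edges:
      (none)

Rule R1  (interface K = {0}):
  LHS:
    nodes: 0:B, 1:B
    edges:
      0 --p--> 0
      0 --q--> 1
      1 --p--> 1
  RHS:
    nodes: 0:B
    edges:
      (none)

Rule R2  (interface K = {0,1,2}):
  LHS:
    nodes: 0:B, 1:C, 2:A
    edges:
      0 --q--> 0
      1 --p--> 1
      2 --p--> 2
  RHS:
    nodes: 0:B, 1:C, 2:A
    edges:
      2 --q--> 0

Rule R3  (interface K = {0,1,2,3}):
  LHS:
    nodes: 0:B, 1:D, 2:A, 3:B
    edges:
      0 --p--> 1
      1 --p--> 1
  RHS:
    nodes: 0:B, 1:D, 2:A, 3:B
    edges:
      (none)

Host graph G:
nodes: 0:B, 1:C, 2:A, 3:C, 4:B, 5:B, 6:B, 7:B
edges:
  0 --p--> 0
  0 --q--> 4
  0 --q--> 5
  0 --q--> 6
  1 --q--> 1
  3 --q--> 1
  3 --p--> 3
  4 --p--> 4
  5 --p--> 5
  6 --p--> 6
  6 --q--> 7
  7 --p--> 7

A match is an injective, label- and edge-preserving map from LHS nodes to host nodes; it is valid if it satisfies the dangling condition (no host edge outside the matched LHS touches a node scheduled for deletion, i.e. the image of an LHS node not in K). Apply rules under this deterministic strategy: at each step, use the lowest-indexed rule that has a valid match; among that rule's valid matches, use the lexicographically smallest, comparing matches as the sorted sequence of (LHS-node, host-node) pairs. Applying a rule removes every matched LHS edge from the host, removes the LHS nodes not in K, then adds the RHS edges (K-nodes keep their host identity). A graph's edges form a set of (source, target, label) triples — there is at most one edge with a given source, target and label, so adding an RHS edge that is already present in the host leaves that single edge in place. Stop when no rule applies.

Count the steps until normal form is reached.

Answer: 3

Rewrite trace:
[0] host  ⇒  8 nodes, 12 edges  {0-p->0 0-q->4 0-q->5 0-q->6 1-q->1 3-q->1 3-p->3 4-p->4 5-p->5 6-p->6 6-q->7 7-p->7}
[1] R0 @ {0↦1, 1↦3}  ⇒  8 nodes, 11 edges  {0-p->0 0-q->4 0-q->5 0-q->6 1-q->1 3-p->3 4-p->4 5-p->5 6-p->6 6-q->7 7-p->7}
[2] R1 @ {0↦0, 1↦4}  ⇒  7 nodes, 8 edges  {0-q->5 0-q->6 1-q->1 3-p->3 5-p->5 6-p->6 6-q->7 7-p->7}
[3] R1 @ {0↦6, 1↦7}  ⇒  6 nodes, 5 edges  {0-q->5 0-q->6 1-q->1 3-p->3 5-p->5}
final graph: no rule applies after step 3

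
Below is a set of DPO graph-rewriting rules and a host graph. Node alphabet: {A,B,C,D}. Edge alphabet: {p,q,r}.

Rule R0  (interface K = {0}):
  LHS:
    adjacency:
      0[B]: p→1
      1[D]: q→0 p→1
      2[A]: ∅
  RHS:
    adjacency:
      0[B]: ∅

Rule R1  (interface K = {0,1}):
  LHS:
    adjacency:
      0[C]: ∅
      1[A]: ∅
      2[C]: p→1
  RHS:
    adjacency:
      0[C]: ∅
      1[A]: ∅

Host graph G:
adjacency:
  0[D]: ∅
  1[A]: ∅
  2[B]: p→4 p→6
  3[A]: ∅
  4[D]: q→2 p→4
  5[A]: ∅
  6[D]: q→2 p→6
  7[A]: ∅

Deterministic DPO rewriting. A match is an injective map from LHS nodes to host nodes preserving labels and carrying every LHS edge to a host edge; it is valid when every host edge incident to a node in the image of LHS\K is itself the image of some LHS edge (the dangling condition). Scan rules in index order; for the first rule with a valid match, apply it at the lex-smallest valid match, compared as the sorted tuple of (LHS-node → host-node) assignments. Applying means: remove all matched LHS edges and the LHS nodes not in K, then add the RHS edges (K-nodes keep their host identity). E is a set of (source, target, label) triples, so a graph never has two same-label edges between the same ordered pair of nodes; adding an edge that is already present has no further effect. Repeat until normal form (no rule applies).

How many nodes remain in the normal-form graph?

initial: |V|=8 |E|=6  E = 2-p->4 2-p->6 4-q->2 4-p->4 6-q->2 6-p->6
step 1: apply R0 at {0↦2, 1↦4, 2↦1}  → |V|=6 |E|=3  E = 2-p->6 6-q->2 6-p->6
step 2: apply R0 at {0↦2, 1↦6, 2↦3}  → |V|=4 |E|=0  E = ∅
halt: no rule applies after step 2
NF nodes: {0:D, 2:B, 5:A, 7:A}

Answer: 4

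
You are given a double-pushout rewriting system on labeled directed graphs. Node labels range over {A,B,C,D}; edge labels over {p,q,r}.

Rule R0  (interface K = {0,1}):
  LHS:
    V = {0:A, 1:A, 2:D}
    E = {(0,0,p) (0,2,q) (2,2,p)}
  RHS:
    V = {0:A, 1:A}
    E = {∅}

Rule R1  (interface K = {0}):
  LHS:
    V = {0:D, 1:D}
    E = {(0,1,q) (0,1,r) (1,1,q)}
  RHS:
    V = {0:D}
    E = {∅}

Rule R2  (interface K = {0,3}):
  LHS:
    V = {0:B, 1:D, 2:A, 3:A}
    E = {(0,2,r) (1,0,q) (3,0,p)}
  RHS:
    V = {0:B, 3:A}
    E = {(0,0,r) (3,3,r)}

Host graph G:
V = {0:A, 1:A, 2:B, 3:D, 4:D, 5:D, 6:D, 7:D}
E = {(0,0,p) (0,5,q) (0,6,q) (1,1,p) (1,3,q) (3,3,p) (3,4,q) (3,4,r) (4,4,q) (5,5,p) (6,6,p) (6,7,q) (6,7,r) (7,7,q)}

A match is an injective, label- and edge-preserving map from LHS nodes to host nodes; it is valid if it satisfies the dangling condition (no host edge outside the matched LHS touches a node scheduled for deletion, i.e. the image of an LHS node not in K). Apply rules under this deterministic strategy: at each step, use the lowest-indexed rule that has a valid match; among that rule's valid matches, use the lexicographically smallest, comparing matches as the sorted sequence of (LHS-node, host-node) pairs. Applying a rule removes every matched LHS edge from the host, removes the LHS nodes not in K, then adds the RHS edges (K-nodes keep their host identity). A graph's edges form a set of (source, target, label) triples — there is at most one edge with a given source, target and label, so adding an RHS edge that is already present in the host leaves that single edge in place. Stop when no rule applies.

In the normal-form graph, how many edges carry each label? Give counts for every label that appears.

Answer: p:1 q:1

Steps:
[0] host  ⇒  8 nodes, 14 edges  {0-p->0 0-q->5 0-q->6 1-p->1 1-q->3 3-p->3 3-q->4 3-r->4 4-q->4 5-p->5 6-p->6 6-q->7 6-r->7 7-q->7}
[1] R0 @ {0↦0, 1↦1, 2↦5}  ⇒  7 nodes, 11 edges  {0-q->6 1-p->1 1-q->3 3-p->3 3-q->4 3-r->4 4-q->4 6-p->6 6-q->7 6-r->7 7-q->7}
[2] R1 @ {0↦3, 1↦4}  ⇒  6 nodes, 8 edges  {0-q->6 1-p->1 1-q->3 3-p->3 6-p->6 6-q->7 6-r->7 7-q->7}
[3] R0 @ {0↦1, 1↦0, 2↦3}  ⇒  5 nodes, 5 edges  {0-q->6 6-p->6 6-q->7 6-r->7 7-q->7}
[4] R1 @ {0↦6, 1↦7}  ⇒  4 nodes, 2 edges  {0-q->6 6-p->6}
final graph: no rule applies after step 4
NF edges: [(0, 6, 'q'), (6, 6, 'p')]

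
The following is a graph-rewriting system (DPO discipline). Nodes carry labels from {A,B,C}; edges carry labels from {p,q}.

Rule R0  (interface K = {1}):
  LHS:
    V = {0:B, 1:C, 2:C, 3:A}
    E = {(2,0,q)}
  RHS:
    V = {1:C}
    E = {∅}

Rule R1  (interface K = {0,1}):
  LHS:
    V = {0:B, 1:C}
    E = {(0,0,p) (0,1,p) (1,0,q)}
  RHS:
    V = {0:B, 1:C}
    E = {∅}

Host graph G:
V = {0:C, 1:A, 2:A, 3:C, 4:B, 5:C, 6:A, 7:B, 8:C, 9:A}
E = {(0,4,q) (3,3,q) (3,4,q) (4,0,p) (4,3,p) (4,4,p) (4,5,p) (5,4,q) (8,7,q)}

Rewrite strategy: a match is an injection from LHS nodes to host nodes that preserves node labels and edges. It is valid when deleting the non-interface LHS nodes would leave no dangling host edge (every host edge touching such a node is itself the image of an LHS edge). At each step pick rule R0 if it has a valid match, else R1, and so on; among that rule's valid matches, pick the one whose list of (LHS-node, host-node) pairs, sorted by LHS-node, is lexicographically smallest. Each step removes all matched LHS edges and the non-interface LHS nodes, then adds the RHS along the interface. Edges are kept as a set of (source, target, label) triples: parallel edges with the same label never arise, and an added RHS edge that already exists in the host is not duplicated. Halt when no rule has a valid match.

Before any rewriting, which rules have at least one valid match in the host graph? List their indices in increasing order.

Answer: [R0,R1]

Steps:
R0: 12 valid matches — {0↦7, 1↦0, 2↦8, 3↦1}, {0↦7, 1↦0, 2↦8, 3↦2}, {0↦7, 1↦0, 2↦8, 3↦6} (+9 more)
R1: 3 valid matches — {0↦4, 1↦0}, {0↦4, 1↦3}, {0↦4, 1↦5}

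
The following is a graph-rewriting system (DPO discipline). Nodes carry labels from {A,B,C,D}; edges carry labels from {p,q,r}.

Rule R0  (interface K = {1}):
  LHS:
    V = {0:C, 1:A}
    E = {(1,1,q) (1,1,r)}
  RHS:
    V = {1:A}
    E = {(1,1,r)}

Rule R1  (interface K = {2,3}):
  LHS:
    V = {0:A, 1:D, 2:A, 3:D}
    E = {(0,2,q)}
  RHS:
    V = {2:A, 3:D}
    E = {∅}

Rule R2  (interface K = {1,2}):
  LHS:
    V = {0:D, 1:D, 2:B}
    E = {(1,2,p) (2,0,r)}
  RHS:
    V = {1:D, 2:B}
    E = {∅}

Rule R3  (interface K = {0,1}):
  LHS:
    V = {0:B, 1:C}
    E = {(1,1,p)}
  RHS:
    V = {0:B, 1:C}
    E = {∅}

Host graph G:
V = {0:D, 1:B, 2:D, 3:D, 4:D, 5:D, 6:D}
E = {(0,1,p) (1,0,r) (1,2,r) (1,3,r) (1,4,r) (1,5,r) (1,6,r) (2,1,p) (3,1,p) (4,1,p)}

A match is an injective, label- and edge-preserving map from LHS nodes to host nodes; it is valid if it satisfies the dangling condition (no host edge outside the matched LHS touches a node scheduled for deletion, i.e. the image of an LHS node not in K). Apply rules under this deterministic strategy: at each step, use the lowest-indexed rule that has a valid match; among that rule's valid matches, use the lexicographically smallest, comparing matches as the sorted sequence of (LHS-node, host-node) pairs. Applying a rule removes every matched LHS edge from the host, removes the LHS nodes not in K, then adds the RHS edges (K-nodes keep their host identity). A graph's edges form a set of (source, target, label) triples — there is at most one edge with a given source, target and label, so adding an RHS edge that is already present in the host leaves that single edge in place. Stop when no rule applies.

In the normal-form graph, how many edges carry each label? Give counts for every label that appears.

start.  V:7 E:10  edges: 0-p->1 1-r->0 1-r->2 1-r->3 1-r->4 1-r->5 1-r->6 2-p->1 3-p->1 4-p->1
1. fire R2 via {0↦5, 1↦0, 2↦1}  →  V:6 E:8  edges: 1-r->0 1-r->2 1-r->3 1-r->4 1-r->6 2-p->1 3-p->1 4-p->1
2. fire R2 via {0↦0, 1↦2, 2↦1}  →  V:5 E:6  edges: 1-r->2 1-r->3 1-r->4 1-r->6 3-p->1 4-p->1
3. fire R2 via {0↦2, 1↦3, 2↦1}  →  V:4 E:4  edges: 1-r->3 1-r->4 1-r->6 4-p->1
4. fire R2 via {0↦3, 1↦4, 2↦1}  →  V:3 E:2  edges: 1-r->4 1-r->6
final graph: no rule applies after step 4
NF edges: [(1, 4, 'r'), (1, 6, 'r')]

Answer: r:2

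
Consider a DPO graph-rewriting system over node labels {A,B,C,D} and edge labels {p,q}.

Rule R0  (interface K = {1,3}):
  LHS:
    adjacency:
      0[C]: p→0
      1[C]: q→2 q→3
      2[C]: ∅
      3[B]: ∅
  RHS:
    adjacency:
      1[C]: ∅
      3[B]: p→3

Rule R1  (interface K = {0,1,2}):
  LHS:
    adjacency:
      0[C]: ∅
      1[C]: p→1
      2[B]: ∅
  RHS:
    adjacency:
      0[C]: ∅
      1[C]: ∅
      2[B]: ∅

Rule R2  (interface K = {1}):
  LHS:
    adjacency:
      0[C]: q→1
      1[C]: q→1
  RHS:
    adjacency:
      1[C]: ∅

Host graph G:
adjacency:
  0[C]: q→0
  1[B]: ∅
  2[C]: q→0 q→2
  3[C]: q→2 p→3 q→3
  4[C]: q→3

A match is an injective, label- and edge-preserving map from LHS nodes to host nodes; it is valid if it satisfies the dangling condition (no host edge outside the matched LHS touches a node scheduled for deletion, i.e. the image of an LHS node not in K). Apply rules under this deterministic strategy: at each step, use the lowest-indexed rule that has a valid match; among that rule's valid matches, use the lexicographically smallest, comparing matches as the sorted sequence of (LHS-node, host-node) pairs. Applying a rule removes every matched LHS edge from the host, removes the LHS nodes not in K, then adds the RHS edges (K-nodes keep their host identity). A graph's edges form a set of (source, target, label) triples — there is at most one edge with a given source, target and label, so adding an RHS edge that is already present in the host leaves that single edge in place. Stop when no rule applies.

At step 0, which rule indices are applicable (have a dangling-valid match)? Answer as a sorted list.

R0: no valid match — LHS pattern not found
R1: 3 valid matches — {0↦0, 1↦3, 2↦1}, {0↦2, 1↦3, 2↦1}, {0↦4, 1↦3, 2↦1}
R2: 1 valid match — {0↦4, 1↦3}

Answer: [R1,R2]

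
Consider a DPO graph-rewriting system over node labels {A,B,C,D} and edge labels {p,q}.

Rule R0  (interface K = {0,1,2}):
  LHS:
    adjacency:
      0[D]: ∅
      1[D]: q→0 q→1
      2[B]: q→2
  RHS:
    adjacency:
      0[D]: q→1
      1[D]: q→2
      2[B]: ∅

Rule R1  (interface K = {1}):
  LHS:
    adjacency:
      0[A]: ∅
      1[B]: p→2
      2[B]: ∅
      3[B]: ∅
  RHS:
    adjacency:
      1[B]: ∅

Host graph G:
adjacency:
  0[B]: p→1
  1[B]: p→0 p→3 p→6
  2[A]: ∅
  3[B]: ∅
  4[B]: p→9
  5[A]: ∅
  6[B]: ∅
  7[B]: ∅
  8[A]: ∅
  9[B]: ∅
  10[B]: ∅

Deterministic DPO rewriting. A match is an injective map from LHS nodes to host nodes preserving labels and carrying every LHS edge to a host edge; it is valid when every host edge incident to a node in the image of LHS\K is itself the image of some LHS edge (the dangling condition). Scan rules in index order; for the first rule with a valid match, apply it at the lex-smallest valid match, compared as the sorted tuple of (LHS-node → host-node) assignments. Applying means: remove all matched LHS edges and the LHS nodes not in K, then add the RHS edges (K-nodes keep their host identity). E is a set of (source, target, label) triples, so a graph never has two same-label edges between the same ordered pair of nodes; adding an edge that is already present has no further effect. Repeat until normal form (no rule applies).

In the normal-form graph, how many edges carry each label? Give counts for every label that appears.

initial: |V|=11 |E|=5  E = 0-p->1 1-p->0 1-p->3 1-p->6 4-p->9
step 1: apply R1 at {0↦2, 1↦1, 2↦3, 3↦7}  → |V|=8 |E|=4  E = 0-p->1 1-p->0 1-p->6 4-p->9
step 2: apply R1 at {0↦5, 1↦1, 2↦6, 3↦10}  → |V|=5 |E|=3  E = 0-p->1 1-p->0 4-p->9
halt: no rule applies after step 2
NF edges: [(0, 1, 'p'), (1, 0, 'p'), (4, 9, 'p')]

Answer: p:3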